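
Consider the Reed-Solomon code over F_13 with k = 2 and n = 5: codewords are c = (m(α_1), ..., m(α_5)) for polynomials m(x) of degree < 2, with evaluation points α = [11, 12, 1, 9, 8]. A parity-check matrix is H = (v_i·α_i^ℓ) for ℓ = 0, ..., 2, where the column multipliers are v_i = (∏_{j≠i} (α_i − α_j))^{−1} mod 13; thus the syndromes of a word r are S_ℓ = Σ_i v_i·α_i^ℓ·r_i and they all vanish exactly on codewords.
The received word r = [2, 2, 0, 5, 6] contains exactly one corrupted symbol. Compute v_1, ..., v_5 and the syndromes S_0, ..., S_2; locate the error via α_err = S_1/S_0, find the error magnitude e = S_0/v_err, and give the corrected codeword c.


S = (5, 3, 7), error at position 1, error magnitude e = 12, c = [3, 2, 0, 5, 6].

Step 1: column multipliers v_i = (∏_{j≠i}(α_i − α_j))^{−1} mod 13.
  i = 1 (α = 11): (11−12)(11−1)(11−9)(11−8) = (−1)·10·2·3 = −60 ≡ 5, so v_1 = 5^{−1} = 8 (mod 13).
  i = 2 (α = 12): (12−11)(12−1)(12−9)(12−8) = 1·11·3·4 = 132 ≡ 2, so v_2 = 2^{−1} = 7 (mod 13).
  i = 3 (α = 1): (1−11)(1−12)(1−9)(1−8) = (−10)·(−11)·(−8)·(−7) = 6160 ≡ 11, so v_3 = 11^{−1} = 6 (mod 13).
  i = 4 (α = 9): (9−11)(9−12)(9−1)(9−8) = (−2)·(−3)·8·1 = 48 ≡ 9, so v_4 = 9^{−1} = 3 (mod 13).
  i = 5 (α = 8): (8−11)(8−12)(8−1)(8−9) = (−3)·(−4)·7·(−1) = −84 ≡ 7, so v_5 = 7^{−1} = 2 (mod 13).
  v = [8, 7, 6, 3, 2].
Step 2: syndromes of r = [2, 2, 0, 5, 6] (all sums mod 13).
  S_0 = Σ v_i r_i = 8·2 + 7·2 + 6·0 + 3·5 + 2·6 = 57 ≡ 5.
  S_1 = Σ v_i α_i r_i = 8·11·2 + 7·12·2 + 6·1·0 + 3·9·5 + 2·8·6 = 575 ≡ 3.
  α_i^2 mod 13 = [4, 1, 1, 3, 12].
  S_2 = Σ v_i α_i^2 r_i = 8·4·2 + 7·1·2 + 6·1·0 + 3·3·5 + 2·12·6 = 267 ≡ 7.
  S = (5, 3, 7) ≠ 0, so r is not a codeword (an error is present).
Step 3: locate the error. For a single error e at position i, S_ℓ = v_i·e·α_i^ℓ, so α_err = S_1/S_0.
  S_0^{−1} = 5^{−1} = 8 (mod 13), so α_err = 3·8 = 24 ≡ 11 = α_1. Error position i = 1.
  Consistency check: S_2/S_1 = 7·9 = 63 ≡ 11 = α_err ✓ (single-error assumption holds).
Step 4: error magnitude e = S_0/v_1 = S_0·∏_{j≠1}(α_1 − α_j) = 5·5 = 25 ≡ 12 (mod 13).
Step 5: correct position 1: c_1 = r_1 − e = 2 − 12 ≡ 3 (mod 13). Hence c = [3, 2, 0, 5, 6].
  Check: interpolating c through the α_i gives m(x) = 1 + 12·x (degree < 2) with m(α_i) = c_i for every i, so c is indeed a codeword.


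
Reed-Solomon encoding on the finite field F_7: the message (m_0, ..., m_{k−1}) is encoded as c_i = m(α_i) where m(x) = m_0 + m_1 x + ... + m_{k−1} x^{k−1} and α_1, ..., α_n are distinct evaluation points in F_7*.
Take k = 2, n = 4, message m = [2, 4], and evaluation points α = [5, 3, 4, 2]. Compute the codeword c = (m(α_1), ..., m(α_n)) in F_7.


c = [1, 0, 4, 3]

Message polynomial: m(x) = 2 + 4·x (mod 7).
For each evaluation point α_i, compute m(α_i) mod 7:
  α_1 = 5: Horner steps 4 → 1, so m(5) = 1.
  α_2 = 3: Horner steps 4 → 0, so m(3) = 0.
  α_3 = 4: Horner steps 4 → 4, so m(4) = 4.
  α_4 = 2: Horner steps 4 → 3, so m(2) = 3.
Codeword c = [1, 0, 4, 3] ∈ F_7^4.


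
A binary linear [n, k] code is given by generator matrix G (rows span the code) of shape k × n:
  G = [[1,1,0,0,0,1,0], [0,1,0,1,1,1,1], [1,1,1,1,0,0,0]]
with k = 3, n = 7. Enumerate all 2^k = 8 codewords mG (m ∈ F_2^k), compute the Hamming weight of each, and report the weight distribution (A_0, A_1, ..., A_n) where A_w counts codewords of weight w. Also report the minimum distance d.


Weight distribution: A_0 = 1, A_3 = 2, A_4 = 3, A_5 = 2. Minimum distance d = 3.

Enumerate all 2^3 = 8 messages m ∈ F_2^3.
For each, compute codeword c = mG in F_2^7, then tally its weight.
  m = 000 → c = 0000000, weight = 0.
  m = 100 → c = 1100010, weight = 3.
  m = 010 → c = 0101111, weight = 5.
  m = 110 → c = 1001101, weight = 4.
  m = 001 → c = 1111000, weight = 4.
  m = 101 → c = 0011010, weight = 3.
  m = 011 → c = 1010111, weight = 5.
  m = 111 → c = 0110101, weight = 4.
Tally weights:
  weight 0: 1 codewords.
  weight 3: 2 codewords.
  weight 4: 3 codewords.
  weight 5: 2 codewords.
Minimum distance d = smallest w > 0 with A_w > 0 = 3.
Sanity: Σ A_w = 8 = 2^3 = 8 ✓.


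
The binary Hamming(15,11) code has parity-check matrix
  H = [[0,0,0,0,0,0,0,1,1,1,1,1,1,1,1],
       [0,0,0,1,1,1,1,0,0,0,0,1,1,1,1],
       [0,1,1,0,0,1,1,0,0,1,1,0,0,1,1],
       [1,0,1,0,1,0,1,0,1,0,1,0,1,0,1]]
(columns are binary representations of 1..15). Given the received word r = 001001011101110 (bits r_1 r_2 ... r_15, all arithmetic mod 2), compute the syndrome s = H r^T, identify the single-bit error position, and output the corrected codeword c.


s = (0, 0, 0, 1)^T, error position = 1, corrected codeword c = 101001011101110

Compute s = H r^T mod 2 one row at a time:
  s_1 = 1 + 1 + 1 + 0 + 1 + 1 + 1 + 0 = 6 ≡ 0 (mod 2).
  s_2 = 0 + 0 + 1 + 0 + 1 + 1 + 1 + 0 = 4 ≡ 0 (mod 2).
  s_3 = 0 + 1 + 1 + 0 + 1 + 0 + 1 + 0 = 4 ≡ 0 (mod 2).
  s_4 = 0 + 1 + 0 + 0 + 1 + 0 + 1 + 0 = 3 ≡ 1 (mod 2).
s = (0, 0, 0, 1)^T — this equals column 1 of H (binary 0001), so error is at position 1.
Correct: flip bit 1 of r = 001001011101110 to get c = 101001011101110.


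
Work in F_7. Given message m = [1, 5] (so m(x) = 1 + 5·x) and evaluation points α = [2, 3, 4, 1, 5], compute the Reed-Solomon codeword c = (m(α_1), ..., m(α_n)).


c = [4, 2, 0, 6, 5]

Message polynomial: m(x) = 1 + 5·x (mod 7).
For each evaluation point α_i, compute m(α_i) mod 7:
  α_1 = 2: Horner steps 5 → 4, so m(2) = 4.
  α_2 = 3: Horner steps 5 → 2, so m(3) = 2.
  α_3 = 4: Horner steps 5 → 0, so m(4) = 0.
  α_4 = 1: Horner steps 5 → 6, so m(1) = 6.
  α_5 = 5: Horner steps 5 → 5, so m(5) = 5.
Codeword c = [4, 2, 0, 6, 5] ∈ F_7^5.


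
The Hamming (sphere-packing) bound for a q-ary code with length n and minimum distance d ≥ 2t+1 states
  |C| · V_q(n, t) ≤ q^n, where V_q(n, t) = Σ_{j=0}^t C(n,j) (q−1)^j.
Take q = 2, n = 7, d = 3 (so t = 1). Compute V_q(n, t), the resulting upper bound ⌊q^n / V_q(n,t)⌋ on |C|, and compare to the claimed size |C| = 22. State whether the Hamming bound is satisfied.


V_q(n, t) = 8, q^n = 128, Hamming bound = 16, |C| = 22 > bound (violated).

Step 1: Compute V_q(n, t) = Σ_{j=0}^1 C(n, j) (q−1)^j.
  j = 0: C(7,0)·(1)^0 = 1·1 = 1.
  j = 1: C(7,1)·(1)^1 = 7·1 = 7.
  V_q(n, t) = 1 + 7 = 8.
Step 2: q^n = 2^7 = 128.
Step 3: Hamming bound ⌊q^n / V_q(n,t)⌋ = ⌊128/8⌋ = 16.
Step 4: Compare |C| = 22 to 16: violated.
The claimed |C| lies above the Hamming bound, so no 2-ary code of length 7 with d ≥ 3 can have 22 codewords.


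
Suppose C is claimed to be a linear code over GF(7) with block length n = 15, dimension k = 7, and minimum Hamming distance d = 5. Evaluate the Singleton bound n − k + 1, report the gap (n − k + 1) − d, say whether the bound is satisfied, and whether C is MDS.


Singleton RHS = n − k + 1 = 9, slack = 4, bound satisfied, not MDS.

Singleton bound: d ≤ n − k + 1.
Here n = 15, k = 7, so n − k + 1 = 9.
Given d = 5, check d ≤ 9: YES.
Slack = (n − k + 1) − d = 4.
The code is NOT MDS (slack = 4 > 0).
Description: the claimed parameters are [15, 7, 5]_7; such a code would be non-MDS.


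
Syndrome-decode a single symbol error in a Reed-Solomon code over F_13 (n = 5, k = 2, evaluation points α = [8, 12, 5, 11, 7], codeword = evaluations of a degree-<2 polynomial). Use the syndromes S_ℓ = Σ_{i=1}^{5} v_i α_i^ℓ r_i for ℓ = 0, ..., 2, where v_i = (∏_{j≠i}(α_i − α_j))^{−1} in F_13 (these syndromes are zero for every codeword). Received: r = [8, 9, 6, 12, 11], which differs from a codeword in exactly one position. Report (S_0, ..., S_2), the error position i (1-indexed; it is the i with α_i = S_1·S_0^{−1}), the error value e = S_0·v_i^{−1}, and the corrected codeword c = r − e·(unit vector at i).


S = (3, 2, 10), error at position 3, error magnitude e = 2, c = [8, 9, 4, 12, 11].

Step 1: column multipliers v_i = (∏_{j≠i}(α_i − α_j))^{−1} mod 13.
  i = 1 (α = 8): (8−12)(8−5)(8−11)(8−7) = (−4)·3·(−3)·1 = 36 ≡ 10, so v_1 = 10^{−1} = 4 (mod 13).
  i = 2 (α = 12): (12−8)(12−5)(12−11)(12−7) = 4·7·1·5 = 140 ≡ 10, so v_2 = 10^{−1} = 4 (mod 13).
  i = 3 (α = 5): (5−8)(5−12)(5−11)(5−7) = (−3)·(−7)·(−6)·(−2) = 252 ≡ 5, so v_3 = 5^{−1} = 8 (mod 13).
  i = 4 (α = 11): (11−8)(11−12)(11−5)(11−7) = 3·(−1)·6·4 = −72 ≡ 6, so v_4 = 6^{−1} = 11 (mod 13).
  i = 5 (α = 7): (7−8)(7−12)(7−5)(7−11) = (−1)·(−5)·2·(−4) = −40 ≡ 12, so v_5 = 12^{−1} = 12 (mod 13).
  v = [4, 4, 8, 11, 12].
Step 2: syndromes of r = [8, 9, 6, 12, 11] (all sums mod 13).
  S_0 = Σ v_i r_i = 4·8 + 4·9 + 8·6 + 11·12 + 12·11 = 380 ≡ 3.
  S_1 = Σ v_i α_i r_i = 4·8·8 + 4·12·9 + 8·5·6 + 11·11·12 + 12·7·11 = 3304 ≡ 2.
  α_i^2 mod 13 = [12, 1, 12, 4, 10].
  S_2 = Σ v_i α_i^2 r_i = 4·12·8 + 4·1·9 + 8·12·6 + 11·4·12 + 12·10·11 = 2844 ≡ 10.
  S = (3, 2, 10) ≠ 0, so r is not a codeword (an error is present).
Step 3: locate the error. For a single error e at position i, S_ℓ = v_i·e·α_i^ℓ, so α_err = S_1/S_0.
  S_0^{−1} = 3^{−1} = 9 (mod 13), so α_err = 2·9 = 18 ≡ 5 = α_3. Error position i = 3.
  Consistency check: S_2/S_1 = 10·7 = 70 ≡ 5 = α_err ✓ (single-error assumption holds).
Step 4: error magnitude e = S_0/v_3 = S_0·∏_{j≠3}(α_3 − α_j) = 3·5 = 15 ≡ 2 (mod 13).
Step 5: correct position 3: c_3 = r_3 − e = 6 − 2 ≡ 4 (mod 13). Hence c = [8, 9, 4, 12, 11].
  Check: interpolating c through the α_i gives m(x) = 6 + 10·x (degree < 2) with m(α_i) = c_i for every i, so c is indeed a codeword.


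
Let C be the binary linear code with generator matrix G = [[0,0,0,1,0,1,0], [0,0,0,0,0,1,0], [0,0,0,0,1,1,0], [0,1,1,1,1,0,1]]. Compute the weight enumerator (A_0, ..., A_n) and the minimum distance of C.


Weight distribution: A_0 = 1, A_1 = 3, A_2 = 3, A_3 = 2, A_4 = 3, A_5 = 3, A_6 = 1. Minimum distance d = 1.

Enumerate all 2^4 = 16 messages m ∈ F_2^4.
For each, compute codeword c = mG in F_2^7, then tally its weight.
  m = 0000 → c = 0000000, weight = 0.
  m = 1000 → c = 0001010, weight = 2.
  m = 0100 → c = 0000010, weight = 1.
  m = 1100 → c = 0001000, weight = 1.
  m = 0010 → c = 0000110, weight = 2.
  m = 1010 → c = 0001100, weight = 2.
  m = 0110 → c = 0000100, weight = 1.
  m = 1110 → c = 0001110, weight = 3.
  m = 0001 → c = 0111101, weight = 5.
  m = 1001 → c = 0110111, weight = 5.
  m = 0101 → c = 0111111, weight = 6.
  m = 1101 → c = 0110101, weight = 4.
  m = 0011 → c = 0111011, weight = 5.
  m = 1011 → c = 0110001, weight = 3.
  m = 0111 → c = 0111001, weight = 4.
  m = 1111 → c = 0110011, weight = 4.
Tally weights:
  weight 0: 1 codewords.
  weight 1: 3 codewords.
  weight 2: 3 codewords.
  weight 3: 2 codewords.
  weight 4: 3 codewords.
  weight 5: 3 codewords.
  weight 6: 1 codewords.
Minimum distance d = smallest w > 0 with A_w > 0 = 1.
Sanity: Σ A_w = 16 = 2^4 = 16 ✓.


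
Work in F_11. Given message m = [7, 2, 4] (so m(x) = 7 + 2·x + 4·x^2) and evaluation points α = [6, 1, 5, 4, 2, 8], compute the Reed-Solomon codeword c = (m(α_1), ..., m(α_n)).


c = [9, 2, 7, 2, 5, 4]

Message polynomial: m(x) = 7 + 2·x + 4·x^2 (mod 11).
For each evaluation point α_i, compute m(α_i) mod 11:
  α_1 = 6: Horner steps 4 → 4 → 9, so m(6) = 9.
  α_2 = 1: Horner steps 4 → 6 → 2, so m(1) = 2.
  α_3 = 5: Horner steps 4 → 0 → 7, so m(5) = 7.
  α_4 = 4: Horner steps 4 → 7 → 2, so m(4) = 2.
  α_5 = 2: Horner steps 4 → 10 → 5, so m(2) = 5.
  α_6 = 8: Horner steps 4 → 1 → 4, so m(8) = 4.
Codeword c = [9, 2, 7, 2, 5, 4] ∈ F_11^6.


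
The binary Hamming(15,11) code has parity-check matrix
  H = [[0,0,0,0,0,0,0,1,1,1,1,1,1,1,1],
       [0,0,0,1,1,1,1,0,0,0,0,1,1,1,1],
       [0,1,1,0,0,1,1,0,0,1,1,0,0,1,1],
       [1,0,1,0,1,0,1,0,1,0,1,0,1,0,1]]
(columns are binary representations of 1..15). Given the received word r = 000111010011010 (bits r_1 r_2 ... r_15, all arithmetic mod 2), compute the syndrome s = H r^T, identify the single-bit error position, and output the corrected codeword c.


s = (0, 1, 1, 0)^T, error position = 6, corrected codeword c = 000110010011010

Compute s = H r^T mod 2 one row at a time:
  s_1 = 1 + 0 + 0 + 1 + 1 + 0 + 1 + 0 = 4 ≡ 0 (mod 2).
  s_2 = 1 + 1 + 1 + 0 + 1 + 0 + 1 + 0 = 5 ≡ 1 (mod 2).
  s_3 = 0 + 0 + 1 + 0 + 0 + 1 + 1 + 0 = 3 ≡ 1 (mod 2).
  s_4 = 0 + 0 + 1 + 0 + 0 + 1 + 0 + 0 = 2 ≡ 0 (mod 2).
s = (0, 1, 1, 0)^T — this equals column 6 of H (binary 0110), so error is at position 6.
Correct: flip bit 6 of r = 000111010011010 to get c = 000110010011010.


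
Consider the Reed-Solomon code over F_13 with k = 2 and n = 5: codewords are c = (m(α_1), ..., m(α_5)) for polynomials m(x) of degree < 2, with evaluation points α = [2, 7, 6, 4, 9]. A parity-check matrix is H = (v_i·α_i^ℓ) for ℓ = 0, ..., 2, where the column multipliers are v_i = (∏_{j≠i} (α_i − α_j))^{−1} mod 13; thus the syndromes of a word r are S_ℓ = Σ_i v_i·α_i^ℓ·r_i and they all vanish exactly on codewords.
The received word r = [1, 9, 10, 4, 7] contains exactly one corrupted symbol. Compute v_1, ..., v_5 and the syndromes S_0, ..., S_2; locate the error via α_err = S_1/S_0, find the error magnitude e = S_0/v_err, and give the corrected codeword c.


S = (1, 4, 3), error at position 4, error magnitude e = 5, c = [1, 9, 10, 12, 7].

Step 1: column multipliers v_i = (∏_{j≠i}(α_i − α_j))^{−1} mod 13.
  i = 1 (α = 2): (2−7)(2−6)(2−4)(2−9) = (−5)·(−4)·(−2)·(−7) = 280 ≡ 7, so v_1 = 7^{−1} = 2 (mod 13).
  i = 2 (α = 7): (7−2)(7−6)(7−4)(7−9) = 5·1·3·(−2) = −30 ≡ 9, so v_2 = 9^{−1} = 3 (mod 13).
  i = 3 (α = 6): (6−2)(6−7)(6−4)(6−9) = 4·(−1)·2·(−3) = 24 ≡ 11, so v_3 = 11^{−1} = 6 (mod 13).
  i = 4 (α = 4): (4−2)(4−7)(4−6)(4−9) = 2·(−3)·(−2)·(−5) = −60 ≡ 5, so v_4 = 5^{−1} = 8 (mod 13).
  i = 5 (α = 9): (9−2)(9−7)(9−6)(9−4) = 7·2·3·5 = 210 ≡ 2, so v_5 = 2^{−1} = 7 (mod 13).
  v = [2, 3, 6, 8, 7].
Step 2: syndromes of r = [1, 9, 10, 4, 7] (all sums mod 13).
  S_0 = Σ v_i r_i = 2·1 + 3·9 + 6·10 + 8·4 + 7·7 = 170 ≡ 1.
  S_1 = Σ v_i α_i r_i = 2·2·1 + 3·7·9 + 6·6·10 + 8·4·4 + 7·9·7 = 1122 ≡ 4.
  α_i^2 mod 13 = [4, 10, 10, 3, 3].
  S_2 = Σ v_i α_i^2 r_i = 2·4·1 + 3·10·9 + 6·10·10 + 8·3·4 + 7·3·7 = 1121 ≡ 3.
  S = (1, 4, 3) ≠ 0, so r is not a codeword (an error is present).
Step 3: locate the error. For a single error e at position i, S_ℓ = v_i·e·α_i^ℓ, so α_err = S_1/S_0.
  S_0^{−1} = 1^{−1} = 1 (mod 13), so α_err = 4·1 = 4 ≡ 4 = α_4. Error position i = 4.
  Consistency check: S_2/S_1 = 3·10 = 30 ≡ 4 = α_err ✓ (single-error assumption holds).
Step 4: error magnitude e = S_0/v_4 = S_0·∏_{j≠4}(α_4 − α_j) = 1·5 = 5 ≡ 5 (mod 13).
Step 5: correct position 4: c_4 = r_4 − e = 4 − 5 ≡ 12 (mod 13). Hence c = [1, 9, 10, 12, 7].
  Check: interpolating c through the α_i gives m(x) = 3 + 12·x (degree < 2) with m(α_i) = c_i for every i, so c is indeed a codeword.


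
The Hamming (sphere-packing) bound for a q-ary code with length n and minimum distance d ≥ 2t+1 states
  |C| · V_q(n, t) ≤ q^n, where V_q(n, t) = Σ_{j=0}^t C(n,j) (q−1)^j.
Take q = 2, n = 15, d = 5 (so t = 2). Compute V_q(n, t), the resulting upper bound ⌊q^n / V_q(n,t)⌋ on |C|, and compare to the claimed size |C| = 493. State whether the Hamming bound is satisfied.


V_q(n, t) = 121, q^n = 32768, Hamming bound = 270, |C| = 493 > bound (violated).

Step 1: Compute V_q(n, t) = Σ_{j=0}^2 C(n, j) (q−1)^j.
  j = 0: C(15,0)·(1)^0 = 1·1 = 1.
  j = 1: C(15,1)·(1)^1 = 15·1 = 15.
  j = 2: C(15,2)·(1)^2 = 105·1 = 105.
  V_q(n, t) = 1 + 15 + 105 = 121.
Step 2: q^n = 2^15 = 32768.
Step 3: Hamming bound ⌊q^n / V_q(n,t)⌋ = ⌊32768/121⌋ = 270.
Step 4: Compare |C| = 493 to 270: violated.
The claimed |C| lies above the Hamming bound, so no 2-ary code of length 15 with d ≥ 5 can have 493 codewords.


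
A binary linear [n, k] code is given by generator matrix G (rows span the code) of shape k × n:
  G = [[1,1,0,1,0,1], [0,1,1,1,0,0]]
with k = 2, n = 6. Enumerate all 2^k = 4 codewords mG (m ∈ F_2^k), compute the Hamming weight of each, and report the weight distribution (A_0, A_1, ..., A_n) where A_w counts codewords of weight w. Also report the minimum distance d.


Weight distribution: A_0 = 1, A_3 = 2, A_4 = 1. Minimum distance d = 3.

Enumerate all 2^2 = 4 messages m ∈ F_2^2.
For each, compute codeword c = mG in F_2^6, then tally its weight.
  m = 00 → c = 000000, weight = 0.
  m = 10 → c = 110101, weight = 4.
  m = 01 → c = 011100, weight = 3.
  m = 11 → c = 101001, weight = 3.
Tally weights:
  weight 0: 1 codewords.
  weight 3: 2 codewords.
  weight 4: 1 codewords.
Minimum distance d = smallest w > 0 with A_w > 0 = 3.
Sanity: Σ A_w = 4 = 2^2 = 4 ✓.


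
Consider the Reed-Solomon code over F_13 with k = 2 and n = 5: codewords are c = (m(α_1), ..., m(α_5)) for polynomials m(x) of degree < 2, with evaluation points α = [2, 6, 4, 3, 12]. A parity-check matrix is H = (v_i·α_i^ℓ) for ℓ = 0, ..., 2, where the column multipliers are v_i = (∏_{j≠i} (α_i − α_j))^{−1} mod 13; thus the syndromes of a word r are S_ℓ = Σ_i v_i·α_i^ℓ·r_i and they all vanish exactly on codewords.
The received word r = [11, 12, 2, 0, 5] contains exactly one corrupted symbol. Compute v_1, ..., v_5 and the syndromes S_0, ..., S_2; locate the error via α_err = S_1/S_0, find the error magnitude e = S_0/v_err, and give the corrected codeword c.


S = (7, 3, 5), error at position 2, error magnitude e = 6, c = [11, 6, 2, 0, 5].

Step 1: column multipliers v_i = (∏_{j≠i}(α_i − α_j))^{−1} mod 13.
  i = 1 (α = 2): (2−6)(2−4)(2−3)(2−12) = (−4)·(−2)·(−1)·(−10) = 80 ≡ 2, so v_1 = 2^{−1} = 7 (mod 13).
  i = 2 (α = 6): (6−2)(6−4)(6−3)(6−12) = 4·2·3·(−6) = −144 ≡ 12, so v_2 = 12^{−1} = 12 (mod 13).
  i = 3 (α = 4): (4−2)(4−6)(4−3)(4−12) = 2·(−2)·1·(−8) = 32 ≡ 6, so v_3 = 6^{−1} = 11 (mod 13).
  i = 4 (α = 3): (3−2)(3−6)(3−4)(3−12) = 1·(−3)·(−1)·(−9) = −27 ≡ 12, so v_4 = 12^{−1} = 12 (mod 13).
  i = 5 (α = 12): (12−2)(12−6)(12−4)(12−3) = 10·6·8·9 = 4320 ≡ 4, so v_5 = 4^{−1} = 10 (mod 13).
  v = [7, 12, 11, 12, 10].
Step 2: syndromes of r = [11, 12, 2, 0, 5] (all sums mod 13).
  S_0 = Σ v_i r_i = 7·11 + 12·12 + 11·2 + 12·0 + 10·5 = 293 ≡ 7.
  S_1 = Σ v_i α_i r_i = 7·2·11 + 12·6·12 + 11·4·2 + 12·3·0 + 10·12·5 = 1706 ≡ 3.
  α_i^2 mod 13 = [4, 10, 3, 9, 1].
  S_2 = Σ v_i α_i^2 r_i = 7·4·11 + 12·10·12 + 11·3·2 + 12·9·0 + 10·1·5 = 1864 ≡ 5.
  S = (7, 3, 5) ≠ 0, so r is not a codeword (an error is present).
Step 3: locate the error. For a single error e at position i, S_ℓ = v_i·e·α_i^ℓ, so α_err = S_1/S_0.
  S_0^{−1} = 7^{−1} = 2 (mod 13), so α_err = 3·2 = 6 ≡ 6 = α_2. Error position i = 2.
  Consistency check: S_2/S_1 = 5·9 = 45 ≡ 6 = α_err ✓ (single-error assumption holds).
Step 4: error magnitude e = S_0/v_2 = S_0·∏_{j≠2}(α_2 − α_j) = 7·12 = 84 ≡ 6 (mod 13).
Step 5: correct position 2: c_2 = r_2 − e = 12 − 6 ≡ 6 (mod 13). Hence c = [11, 6, 2, 0, 5].
  Check: interpolating c through the α_i gives m(x) = 7 + 2·x (degree < 2) with m(α_i) = c_i for every i, so c is indeed a codeword.


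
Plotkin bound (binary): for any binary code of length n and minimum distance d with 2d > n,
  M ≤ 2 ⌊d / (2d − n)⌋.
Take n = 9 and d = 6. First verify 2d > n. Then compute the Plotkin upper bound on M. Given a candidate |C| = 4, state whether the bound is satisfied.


Plotkin bound M ≤ 4; given |C| = 4 ≤ bound (satisfied).

Check applicability: 2d = 12, n = 9.
2d − n = 3 > 0, so Plotkin applies.
Compute d/(2d−n) = 6/3 ≈ 2.0000.
⌊d/(2d−n)⌋ = 2.
Plotkin bound: M ≤ 2·2 = 4.
Given |C| = 4, check: satisfied.
This |C| is at the Plotkin bound.


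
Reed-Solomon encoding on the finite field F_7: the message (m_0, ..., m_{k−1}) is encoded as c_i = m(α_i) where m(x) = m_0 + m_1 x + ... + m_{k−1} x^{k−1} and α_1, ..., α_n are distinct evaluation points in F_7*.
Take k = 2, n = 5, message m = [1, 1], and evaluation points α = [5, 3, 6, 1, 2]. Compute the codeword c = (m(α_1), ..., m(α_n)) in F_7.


c = [6, 4, 0, 2, 3]

Message polynomial: m(x) = 1 + 1·x (mod 7).
For each evaluation point α_i, compute m(α_i) mod 7:
  α_1 = 5: Horner steps 1 → 6, so m(5) = 6.
  α_2 = 3: Horner steps 1 → 4, so m(3) = 4.
  α_3 = 6: Horner steps 1 → 0, so m(6) = 0.
  α_4 = 1: Horner steps 1 → 2, so m(1) = 2.
  α_5 = 2: Horner steps 1 → 3, so m(2) = 3.
Codeword c = [6, 4, 0, 2, 3] ∈ F_7^5.


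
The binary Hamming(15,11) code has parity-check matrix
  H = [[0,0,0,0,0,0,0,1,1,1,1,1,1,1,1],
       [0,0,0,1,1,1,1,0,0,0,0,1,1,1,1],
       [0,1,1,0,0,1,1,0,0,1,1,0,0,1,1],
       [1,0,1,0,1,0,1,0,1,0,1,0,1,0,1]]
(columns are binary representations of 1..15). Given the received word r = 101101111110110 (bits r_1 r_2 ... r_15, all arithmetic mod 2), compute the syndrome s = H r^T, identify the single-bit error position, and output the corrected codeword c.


s = (0, 1, 0, 0)^T, error position = 4, corrected codeword c = 101001111110110

Compute s = H r^T mod 2 one row at a time:
  s_1 = 1 + 1 + 1 + 1 + 0 + 1 + 1 + 0 = 6 ≡ 0 (mod 2).
  s_2 = 1 + 0 + 1 + 1 + 0 + 1 + 1 + 0 = 5 ≡ 1 (mod 2).
  s_3 = 0 + 1 + 1 + 1 + 1 + 1 + 1 + 0 = 6 ≡ 0 (mod 2).
  s_4 = 1 + 1 + 0 + 1 + 1 + 1 + 1 + 0 = 6 ≡ 0 (mod 2).
s = (0, 1, 0, 0)^T — this equals column 4 of H (binary 0100), so error is at position 4.
Correct: flip bit 4 of r = 101101111110110 to get c = 101001111110110.


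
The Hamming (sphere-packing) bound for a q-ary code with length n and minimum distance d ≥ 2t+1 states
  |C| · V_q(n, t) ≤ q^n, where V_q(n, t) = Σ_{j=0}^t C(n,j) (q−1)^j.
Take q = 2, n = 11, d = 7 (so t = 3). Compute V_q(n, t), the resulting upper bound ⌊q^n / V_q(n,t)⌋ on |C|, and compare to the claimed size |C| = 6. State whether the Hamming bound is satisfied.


V_q(n, t) = 232, q^n = 2048, Hamming bound = 8, |C| = 6 ≤ bound (satisfied).

Step 1: Compute V_q(n, t) = Σ_{j=0}^3 C(n, j) (q−1)^j.
  j = 0: C(11,0)·(1)^0 = 1·1 = 1.
  j = 1: C(11,1)·(1)^1 = 11·1 = 11.
  j = 2: C(11,2)·(1)^2 = 55·1 = 55.
  j = 3: C(11,3)·(1)^3 = 165·1 = 165.
  V_q(n, t) = 1 + 11 + 55 + 165 = 232.
Step 2: q^n = 2^11 = 2048.
Step 3: Hamming bound ⌊q^n / V_q(n,t)⌋ = ⌊2048/232⌋ = 8.
Step 4: Compare |C| = 6 to 8: satisfied.
The claimed |C| lies below the Hamming bound.


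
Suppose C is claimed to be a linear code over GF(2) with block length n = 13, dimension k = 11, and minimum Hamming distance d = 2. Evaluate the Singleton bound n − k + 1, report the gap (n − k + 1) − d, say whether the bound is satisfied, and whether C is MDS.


Singleton RHS = n − k + 1 = 3, slack = 1, bound satisfied, not MDS.

Singleton bound: d ≤ n − k + 1.
Here n = 13, k = 11, so n − k + 1 = 3.
Given d = 2, check d ≤ 3: YES.
Slack = (n − k + 1) − d = 1.
The code is NOT MDS (slack = 1 > 0).
Description: the claimed parameters are [13, 11, 2]_2; such a code would be non-MDS.


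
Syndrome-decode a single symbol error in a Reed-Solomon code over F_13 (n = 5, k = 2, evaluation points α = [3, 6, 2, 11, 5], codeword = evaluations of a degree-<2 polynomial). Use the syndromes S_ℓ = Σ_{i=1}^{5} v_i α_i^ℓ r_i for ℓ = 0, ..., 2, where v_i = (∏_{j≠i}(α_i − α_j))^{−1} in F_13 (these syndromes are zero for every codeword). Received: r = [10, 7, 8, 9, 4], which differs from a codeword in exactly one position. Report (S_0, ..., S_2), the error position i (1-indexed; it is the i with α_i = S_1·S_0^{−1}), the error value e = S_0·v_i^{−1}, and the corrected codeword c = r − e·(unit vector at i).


S = (3, 9, 1), error at position 1, error magnitude e = 12, c = [11, 7, 8, 9, 4].

Step 1: column multipliers v_i = (∏_{j≠i}(α_i − α_j))^{−1} mod 13.
  i = 1 (α = 3): (3−6)(3−2)(3−11)(3−5) = (−3)·1·(−8)·(−2) = −48 ≡ 4, so v_1 = 4^{−1} = 10 (mod 13).
  i = 2 (α = 6): (6−3)(6−2)(6−11)(6−5) = 3·4·(−5)·1 = −60 ≡ 5, so v_2 = 5^{−1} = 8 (mod 13).
  i = 3 (α = 2): (2−3)(2−6)(2−11)(2−5) = (−1)·(−4)·(−9)·(−3) = 108 ≡ 4, so v_3 = 4^{−1} = 10 (mod 13).
  i = 4 (α = 11): (11−3)(11−6)(11−2)(11−5) = 8·5·9·6 = 2160 ≡ 2, so v_4 = 2^{−1} = 7 (mod 13).
  i = 5 (α = 5): (5−3)(5−6)(5−2)(5−11) = 2·(−1)·3·(−6) = 36 ≡ 10, so v_5 = 10^{−1} = 4 (mod 13).
  v = [10, 8, 10, 7, 4].
Step 2: syndromes of r = [10, 7, 8, 9, 4] (all sums mod 13).
  S_0 = Σ v_i r_i = 10·10 + 8·7 + 10·8 + 7·9 + 4·4 = 315 ≡ 3.
  S_1 = Σ v_i α_i r_i = 10·3·10 + 8·6·7 + 10·2·8 + 7·11·9 + 4·5·4 = 1569 ≡ 9.
  α_i^2 mod 13 = [9, 10, 4, 4, 12].
  S_2 = Σ v_i α_i^2 r_i = 10·9·10 + 8·10·7 + 10·4·8 + 7·4·9 + 4·12·4 = 2224 ≡ 1.
  S = (3, 9, 1) ≠ 0, so r is not a codeword (an error is present).
Step 3: locate the error. For a single error e at position i, S_ℓ = v_i·e·α_i^ℓ, so α_err = S_1/S_0.
  S_0^{−1} = 3^{−1} = 9 (mod 13), so α_err = 9·9 = 81 ≡ 3 = α_1. Error position i = 1.
  Consistency check: S_2/S_1 = 1·3 = 3 ≡ 3 = α_err ✓ (single-error assumption holds).
Step 4: error magnitude e = S_0/v_1 = S_0·∏_{j≠1}(α_1 − α_j) = 3·4 = 12 ≡ 12 (mod 13).
Step 5: correct position 1: c_1 = r_1 − e = 10 − 12 ≡ 11 (mod 13). Hence c = [11, 7, 8, 9, 4].
  Check: interpolating c through the α_i gives m(x) = 2 + 3·x (degree < 2) with m(α_i) = c_i for every i, so c is indeed a codeword.


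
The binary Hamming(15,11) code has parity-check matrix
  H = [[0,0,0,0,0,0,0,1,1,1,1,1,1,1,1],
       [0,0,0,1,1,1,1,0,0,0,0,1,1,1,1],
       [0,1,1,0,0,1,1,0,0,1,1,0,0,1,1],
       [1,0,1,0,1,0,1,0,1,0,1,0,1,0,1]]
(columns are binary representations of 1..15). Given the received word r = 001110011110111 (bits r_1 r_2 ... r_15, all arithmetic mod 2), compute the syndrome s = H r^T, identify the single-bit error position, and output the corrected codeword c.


s = (1, 1, 1, 0)^T, error position = 14, corrected codeword c = 001110011110101

Compute s = H r^T mod 2 one row at a time:
  s_1 = 1 + 1 + 1 + 1 + 0 + 1 + 1 + 1 = 7 ≡ 1 (mod 2).
  s_2 = 1 + 1 + 0 + 0 + 0 + 1 + 1 + 1 = 5 ≡ 1 (mod 2).
  s_3 = 0 + 1 + 0 + 0 + 1 + 1 + 1 + 1 = 5 ≡ 1 (mod 2).
  s_4 = 0 + 1 + 1 + 0 + 1 + 1 + 1 + 1 = 6 ≡ 0 (mod 2).
s = (1, 1, 1, 0)^T — this equals column 14 of H (binary 1110), so error is at position 14.
Correct: flip bit 14 of r = 001110011110111 to get c = 001110011110101.


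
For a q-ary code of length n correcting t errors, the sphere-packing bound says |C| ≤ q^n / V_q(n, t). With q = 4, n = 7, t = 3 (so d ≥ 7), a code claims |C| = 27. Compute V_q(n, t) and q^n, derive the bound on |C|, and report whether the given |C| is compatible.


V_q(n, t) = 1156, q^n = 16384, Hamming bound = 14, |C| = 27 > bound (violated).

Step 1: Compute V_q(n, t) = Σ_{j=0}^3 C(n, j) (q−1)^j.
  j = 0: C(7,0)·(3)^0 = 1·1 = 1.
  j = 1: C(7,1)·(3)^1 = 7·3 = 21.
  j = 2: C(7,2)·(3)^2 = 21·9 = 189.
  j = 3: C(7,3)·(3)^3 = 35·27 = 945.
  V_q(n, t) = 1 + 21 + 189 + 945 = 1156.
Step 2: q^n = 4^7 = 16384.
Step 3: Hamming bound ⌊q^n / V_q(n,t)⌋ = ⌊16384/1156⌋ = 14.
Step 4: Compare |C| = 27 to 14: violated.
The claimed |C| lies above the Hamming bound, so no 4-ary code of length 7 with d ≥ 7 can have 27 codewords.


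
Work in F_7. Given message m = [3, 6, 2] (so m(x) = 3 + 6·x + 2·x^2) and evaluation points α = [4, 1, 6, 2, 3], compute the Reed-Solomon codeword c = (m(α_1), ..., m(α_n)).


c = [3, 4, 6, 2, 4]

Message polynomial: m(x) = 3 + 6·x + 2·x^2 (mod 7).
For each evaluation point α_i, compute m(α_i) mod 7:
  α_1 = 4: Horner steps 2 → 0 → 3, so m(4) = 3.
  α_2 = 1: Horner steps 2 → 1 → 4, so m(1) = 4.
  α_3 = 6: Horner steps 2 → 4 → 6, so m(6) = 6.
  α_4 = 2: Horner steps 2 → 3 → 2, so m(2) = 2.
  α_5 = 3: Horner steps 2 → 5 → 4, so m(3) = 4.
Codeword c = [3, 4, 6, 2, 4] ∈ F_7^5.


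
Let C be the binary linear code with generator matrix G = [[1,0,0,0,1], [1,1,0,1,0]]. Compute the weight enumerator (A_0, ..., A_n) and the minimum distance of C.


Weight distribution: A_0 = 1, A_2 = 1, A_3 = 2. Minimum distance d = 2.

Enumerate all 2^2 = 4 messages m ∈ F_2^2.
For each, compute codeword c = mG in F_2^5, then tally its weight.
  m = 00 → c = 00000, weight = 0.
  m = 10 → c = 10001, weight = 2.
  m = 01 → c = 11010, weight = 3.
  m = 11 → c = 01011, weight = 3.
Tally weights:
  weight 0: 1 codewords.
  weight 2: 1 codewords.
  weight 3: 2 codewords.
Minimum distance d = smallest w > 0 with A_w > 0 = 2.
Sanity: Σ A_w = 4 = 2^2 = 4 ✓.


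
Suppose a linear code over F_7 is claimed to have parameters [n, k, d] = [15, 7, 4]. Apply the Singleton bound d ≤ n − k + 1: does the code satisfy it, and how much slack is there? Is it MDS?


Singleton RHS = n − k + 1 = 9, slack = 5, bound satisfied, not MDS.

Singleton bound: d ≤ n − k + 1.
Here n = 15, k = 7, so n − k + 1 = 9.
Given d = 4, check d ≤ 9: YES.
Slack = (n − k + 1) − d = 5.
The code is NOT MDS (slack = 5 > 0).
Description: the claimed parameters are [15, 7, 4]_7; such a code would be non-MDS.


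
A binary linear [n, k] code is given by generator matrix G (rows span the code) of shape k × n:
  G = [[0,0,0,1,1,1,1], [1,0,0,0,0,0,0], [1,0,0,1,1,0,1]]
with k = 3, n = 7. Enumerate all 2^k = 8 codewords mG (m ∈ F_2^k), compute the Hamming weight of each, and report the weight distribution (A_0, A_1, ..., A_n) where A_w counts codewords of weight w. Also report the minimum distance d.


Weight distribution: A_0 = 1, A_1 = 2, A_2 = 1, A_3 = 1, A_4 = 2, A_5 = 1. Minimum distance d = 1.

Enumerate all 2^3 = 8 messages m ∈ F_2^3.
For each, compute codeword c = mG in F_2^7, then tally its weight.
  m = 000 → c = 0000000, weight = 0.
  m = 100 → c = 0001111, weight = 4.
  m = 010 → c = 1000000, weight = 1.
  m = 110 → c = 1001111, weight = 5.
  m = 001 → c = 1001101, weight = 4.
  m = 101 → c = 1000010, weight = 2.
  m = 011 → c = 0001101, weight = 3.
  m = 111 → c = 0000010, weight = 1.
Tally weights:
  weight 0: 1 codewords.
  weight 1: 2 codewords.
  weight 2: 1 codewords.
  weight 3: 1 codewords.
  weight 4: 2 codewords.
  weight 5: 1 codewords.
Minimum distance d = smallest w > 0 with A_w > 0 = 1.
Sanity: Σ A_w = 8 = 2^3 = 8 ✓.


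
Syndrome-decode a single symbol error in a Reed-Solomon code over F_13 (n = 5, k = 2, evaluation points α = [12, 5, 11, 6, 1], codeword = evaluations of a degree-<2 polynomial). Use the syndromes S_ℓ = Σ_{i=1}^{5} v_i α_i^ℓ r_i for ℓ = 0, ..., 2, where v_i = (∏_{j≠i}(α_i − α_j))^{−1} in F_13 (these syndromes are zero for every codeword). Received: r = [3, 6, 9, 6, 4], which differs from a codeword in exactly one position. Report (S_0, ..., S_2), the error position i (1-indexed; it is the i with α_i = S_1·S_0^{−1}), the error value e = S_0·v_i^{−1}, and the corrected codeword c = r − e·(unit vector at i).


S = (12, 7, 3), error at position 4, error magnitude e = 6, c = [3, 6, 9, 0, 4].

Step 1: column multipliers v_i = (∏_{j≠i}(α_i − α_j))^{−1} mod 13.
  i = 1 (α = 12): (12−5)(12−11)(12−6)(12−1) = 7·1·6·11 = 462 ≡ 7, so v_1 = 7^{−1} = 2 (mod 13).
  i = 2 (α = 5): (5−12)(5−11)(5−6)(5−1) = (−7)·(−6)·(−1)·4 = −168 ≡ 1, so v_2 = 1^{−1} = 1 (mod 13).
  i = 3 (α = 11): (11−12)(11−5)(11−6)(11−1) = (−1)·6·5·10 = −300 ≡ 12, so v_3 = 12^{−1} = 12 (mod 13).
  i = 4 (α = 6): (6−12)(6−5)(6−11)(6−1) = (−6)·1·(−5)·5 = 150 ≡ 7, so v_4 = 7^{−1} = 2 (mod 13).
  i = 5 (α = 1): (1−12)(1−5)(1−11)(1−6) = (−11)·(−4)·(−10)·(−5) = 2200 ≡ 3, so v_5 = 3^{−1} = 9 (mod 13).
  v = [2, 1, 12, 2, 9].
Step 2: syndromes of r = [3, 6, 9, 6, 4] (all sums mod 13).
  S_0 = Σ v_i r_i = 2·3 + 1·6 + 12·9 + 2·6 + 9·4 = 168 ≡ 12.
  S_1 = Σ v_i α_i r_i = 2·12·3 + 1·5·6 + 12·11·9 + 2·6·6 + 9·1·4 = 1398 ≡ 7.
  α_i^2 mod 13 = [1, 12, 4, 10, 1].
  S_2 = Σ v_i α_i^2 r_i = 2·1·3 + 1·12·6 + 12·4·9 + 2·10·6 + 9·1·4 = 666 ≡ 3.
  S = (12, 7, 3) ≠ 0, so r is not a codeword (an error is present).
Step 3: locate the error. For a single error e at position i, S_ℓ = v_i·e·α_i^ℓ, so α_err = S_1/S_0.
  S_0^{−1} = 12^{−1} = 12 (mod 13), so α_err = 7·12 = 84 ≡ 6 = α_4. Error position i = 4.
  Consistency check: S_2/S_1 = 3·2 = 6 ≡ 6 = α_err ✓ (single-error assumption holds).
Step 4: error magnitude e = S_0/v_4 = S_0·∏_{j≠4}(α_4 − α_j) = 12·7 = 84 ≡ 6 (mod 13).
Step 5: correct position 4: c_4 = r_4 − e = 6 − 6 ≡ 0 (mod 13). Hence c = [3, 6, 9, 0, 4].
  Check: interpolating c through the α_i gives m(x) = 10 + 7·x (degree < 2) with m(α_i) = c_i for every i, so c is indeed a codeword.


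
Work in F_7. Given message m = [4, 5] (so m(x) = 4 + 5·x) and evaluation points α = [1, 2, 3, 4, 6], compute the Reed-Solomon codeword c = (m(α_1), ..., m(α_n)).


c = [2, 0, 5, 3, 6]

Message polynomial: m(x) = 4 + 5·x (mod 7).
For each evaluation point α_i, compute m(α_i) mod 7:
  α_1 = 1: Horner steps 5 → 2, so m(1) = 2.
  α_2 = 2: Horner steps 5 → 0, so m(2) = 0.
  α_3 = 3: Horner steps 5 → 5, so m(3) = 5.
  α_4 = 4: Horner steps 5 → 3, so m(4) = 3.
  α_5 = 6: Horner steps 5 → 6, so m(6) = 6.
Codeword c = [2, 0, 5, 3, 6] ∈ F_7^5.


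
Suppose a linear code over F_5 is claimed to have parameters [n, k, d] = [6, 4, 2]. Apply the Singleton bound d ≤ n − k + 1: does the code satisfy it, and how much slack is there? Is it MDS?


Singleton RHS = n − k + 1 = 3, slack = 1, bound satisfied, not MDS.

Singleton bound: d ≤ n − k + 1.
Here n = 6, k = 4, so n − k + 1 = 3.
Given d = 2, check d ≤ 3: YES.
Slack = (n − k + 1) − d = 1.
The code is NOT MDS (slack = 1 > 0).
Description: the claimed parameters are [6, 4, 2]_5; such a code would be non-MDS.


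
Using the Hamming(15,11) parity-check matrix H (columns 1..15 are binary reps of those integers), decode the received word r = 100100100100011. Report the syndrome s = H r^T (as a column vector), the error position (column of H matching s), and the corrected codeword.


s = (1, 0, 0, 1)^T, error position = 9, corrected codeword c = 100100101100011

Compute s = H r^T mod 2 one row at a time:
  s_1 = 0 + 0 + 1 + 0 + 0 + 0 + 1 + 1 = 3 ≡ 1 (mod 2).
  s_2 = 1 + 0 + 0 + 1 + 0 + 0 + 1 + 1 = 4 ≡ 0 (mod 2).
  s_3 = 0 + 0 + 0 + 1 + 1 + 0 + 1 + 1 = 4 ≡ 0 (mod 2).
  s_4 = 1 + 0 + 0 + 1 + 0 + 0 + 0 + 1 = 3 ≡ 1 (mod 2).
s = (1, 0, 0, 1)^T — this equals column 9 of H (binary 1001), so error is at position 9.
Correct: flip bit 9 of r = 100100100100011 to get c = 100100101100011.


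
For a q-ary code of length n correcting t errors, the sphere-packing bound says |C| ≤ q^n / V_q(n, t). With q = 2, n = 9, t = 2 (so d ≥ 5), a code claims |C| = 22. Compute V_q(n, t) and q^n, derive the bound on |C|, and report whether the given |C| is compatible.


V_q(n, t) = 46, q^n = 512, Hamming bound = 11, |C| = 22 > bound (violated).

Step 1: Compute V_q(n, t) = Σ_{j=0}^2 C(n, j) (q−1)^j.
  j = 0: C(9,0)·(1)^0 = 1·1 = 1.
  j = 1: C(9,1)·(1)^1 = 9·1 = 9.
  j = 2: C(9,2)·(1)^2 = 36·1 = 36.
  V_q(n, t) = 1 + 9 + 36 = 46.
Step 2: q^n = 2^9 = 512.
Step 3: Hamming bound ⌊q^n / V_q(n,t)⌋ = ⌊512/46⌋ = 11.
Step 4: Compare |C| = 22 to 11: violated.
The claimed |C| lies above the Hamming bound, so no 2-ary code of length 9 with d ≥ 5 can have 22 codewords.


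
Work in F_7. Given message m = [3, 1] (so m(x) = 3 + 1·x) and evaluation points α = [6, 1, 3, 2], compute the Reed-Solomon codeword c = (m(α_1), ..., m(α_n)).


c = [2, 4, 6, 5]

Message polynomial: m(x) = 3 + 1·x (mod 7).
For each evaluation point α_i, compute m(α_i) mod 7:
  α_1 = 6: Horner steps 1 → 2, so m(6) = 2.
  α_2 = 1: Horner steps 1 → 4, so m(1) = 4.
  α_3 = 3: Horner steps 1 → 6, so m(3) = 6.
  α_4 = 2: Horner steps 1 → 5, so m(2) = 5.
Codeword c = [2, 4, 6, 5] ∈ F_7^4.


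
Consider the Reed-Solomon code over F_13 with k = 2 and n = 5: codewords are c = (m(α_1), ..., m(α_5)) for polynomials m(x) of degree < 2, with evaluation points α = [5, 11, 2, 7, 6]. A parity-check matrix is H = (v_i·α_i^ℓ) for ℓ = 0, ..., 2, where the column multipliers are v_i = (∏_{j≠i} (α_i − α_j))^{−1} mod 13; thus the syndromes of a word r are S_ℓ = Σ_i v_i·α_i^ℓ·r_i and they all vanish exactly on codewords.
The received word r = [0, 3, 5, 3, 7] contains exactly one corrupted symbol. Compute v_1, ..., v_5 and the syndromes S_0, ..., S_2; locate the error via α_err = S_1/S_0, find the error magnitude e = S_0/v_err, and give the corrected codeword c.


S = (11, 12, 6), error at position 4, error magnitude e = 2, c = [0, 3, 5, 1, 7].

Step 1: column multipliers v_i = (∏_{j≠i}(α_i − α_j))^{−1} mod 13.
  i = 1 (α = 5): (5−11)(5−2)(5−7)(5−6) = (−6)·3·(−2)·(−1) = −36 ≡ 3, so v_1 = 3^{−1} = 9 (mod 13).
  i = 2 (α = 11): (11−5)(11−2)(11−7)(11−6) = 6·9·4·5 = 1080 ≡ 1, so v_2 = 1^{−1} = 1 (mod 13).
  i = 3 (α = 2): (2−5)(2−11)(2−7)(2−6) = (−3)·(−9)·(−5)·(−4) = 540 ≡ 7, so v_3 = 7^{−1} = 2 (mod 13).
  i = 4 (α = 7): (7−5)(7−11)(7−2)(7−6) = 2·(−4)·5·1 = −40 ≡ 12, so v_4 = 12^{−1} = 12 (mod 13).
  i = 5 (α = 6): (6−5)(6−11)(6−2)(6−7) = 1·(−5)·4·(−1) = 20 ≡ 7, so v_5 = 7^{−1} = 2 (mod 13).
  v = [9, 1, 2, 12, 2].
Step 2: syndromes of r = [0, 3, 5, 3, 7] (all sums mod 13).
  S_0 = Σ v_i r_i = 9·0 + 1·3 + 2·5 + 12·3 + 2·7 = 63 ≡ 11.
  S_1 = Σ v_i α_i r_i = 9·5·0 + 1·11·3 + 2·2·5 + 12·7·3 + 2·6·7 = 389 ≡ 12.
  α_i^2 mod 13 = [12, 4, 4, 10, 10].
  S_2 = Σ v_i α_i^2 r_i = 9·12·0 + 1·4·3 + 2·4·5 + 12·10·3 + 2·10·7 = 552 ≡ 6.
  S = (11, 12, 6) ≠ 0, so r is not a codeword (an error is present).
Step 3: locate the error. For a single error e at position i, S_ℓ = v_i·e·α_i^ℓ, so α_err = S_1/S_0.
  S_0^{−1} = 11^{−1} = 6 (mod 13), so α_err = 12·6 = 72 ≡ 7 = α_4. Error position i = 4.
  Consistency check: S_2/S_1 = 6·12 = 72 ≡ 7 = α_err ✓ (single-error assumption holds).
Step 4: error magnitude e = S_0/v_4 = S_0·∏_{j≠4}(α_4 − α_j) = 11·12 = 132 ≡ 2 (mod 13).
Step 5: correct position 4: c_4 = r_4 − e = 3 − 2 ≡ 1 (mod 13). Hence c = [0, 3, 5, 1, 7].
  Check: interpolating c through the α_i gives m(x) = 4 + 7·x (degree < 2) with m(α_i) = c_i for every i, so c is indeed a codeword.


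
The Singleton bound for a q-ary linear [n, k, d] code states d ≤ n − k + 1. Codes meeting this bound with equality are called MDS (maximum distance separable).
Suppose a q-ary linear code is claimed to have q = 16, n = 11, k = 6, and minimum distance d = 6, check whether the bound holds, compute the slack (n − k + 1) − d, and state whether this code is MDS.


Singleton RHS = n − k + 1 = 6, slack = 0, bound satisfied, MDS.

Singleton bound: d ≤ n − k + 1.
Here n = 11, k = 6, so n − k + 1 = 6.
Given d = 6, check d ≤ 6: YES.
Slack = (n − k + 1) − d = 0.
The code is MDS (slack = 0).
Description: the claimed parameters are [11, 6, 6]_16; such a code would be MDS (meets Singleton bound).


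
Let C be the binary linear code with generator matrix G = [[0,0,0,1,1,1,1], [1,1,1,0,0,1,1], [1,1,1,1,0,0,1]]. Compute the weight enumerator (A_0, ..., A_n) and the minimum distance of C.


Weight distribution: A_0 = 1, A_2 = 2, A_4 = 1, A_5 = 4. Minimum distance d = 2.

Enumerate all 2^3 = 8 messages m ∈ F_2^3.
For each, compute codeword c = mG in F_2^7, then tally its weight.
  m = 000 → c = 0000000, weight = 0.
  m = 100 → c = 0001111, weight = 4.
  m = 010 → c = 1110011, weight = 5.
  m = 110 → c = 1111100, weight = 5.
  m = 001 → c = 1111001, weight = 5.
  m = 101 → c = 1110110, weight = 5.
  m = 011 → c = 0001010, weight = 2.
  m = 111 → c = 0000101, weight = 2.
Tally weights:
  weight 0: 1 codewords.
  weight 2: 2 codewords.
  weight 4: 1 codewords.
  weight 5: 4 codewords.
Minimum distance d = smallest w > 0 with A_w > 0 = 2.
Sanity: Σ A_w = 8 = 2^3 = 8 ✓.
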